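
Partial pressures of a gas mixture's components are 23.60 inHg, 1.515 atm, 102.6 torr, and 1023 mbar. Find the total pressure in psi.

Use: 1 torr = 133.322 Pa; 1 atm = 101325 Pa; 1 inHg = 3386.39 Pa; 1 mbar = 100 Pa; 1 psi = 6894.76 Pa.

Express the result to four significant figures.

50.68 psi

23.60 inHg × 3386.39 → 79918.8 Pa
1.515 atm × 101325 → 153507 Pa
102.6 torr × 133.322 → 13678.8 Pa
1023 mbar × 100 → 102300 Pa
Total: 79918.8 + 153507 + 13678.8 + 102300 = 349405 Pa
In psi: 349405 / 6894.76 = 50.6769 psi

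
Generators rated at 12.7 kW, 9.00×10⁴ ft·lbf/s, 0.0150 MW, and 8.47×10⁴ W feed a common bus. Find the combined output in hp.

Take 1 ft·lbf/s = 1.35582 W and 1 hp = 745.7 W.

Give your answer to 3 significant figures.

314 hp

12.7 kW × 1000 = 12700 W
9.00×10⁴ ft·lbf/s × 1.35582 = 122024 W
0.0150 MW × 1000000 = 15000 W
8.47×10⁴ W (already W)
Combined: 12700 + 122024 + 15000 + 84700 = 234424 W
In hp: 234424 / 745.7 = 314.368 hp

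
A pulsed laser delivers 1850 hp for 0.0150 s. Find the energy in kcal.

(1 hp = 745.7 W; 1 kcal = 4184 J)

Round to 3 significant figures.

1850 hp × 745.7 = 1.37954×10⁶ W
E = P × t = 1.37954×10⁶ W × 0.015 s = 20693.1 J
20693.1 J ÷ (4184 J/kcal) = 4.94577 kcal

4.95 kcal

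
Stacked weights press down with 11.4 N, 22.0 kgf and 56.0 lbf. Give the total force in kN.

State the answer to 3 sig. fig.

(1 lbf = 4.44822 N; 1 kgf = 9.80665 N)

0.476 kN

11.4 N (already N)
22.0 kgf × 9.80665 = 215.746 N
56.0 lbf × 4.44822 = 249.1 N
Combined: 11.4 + 215.746 + 249.1 = 476.246 N
In kN: 476.246 / 1000 = 0.476246 kN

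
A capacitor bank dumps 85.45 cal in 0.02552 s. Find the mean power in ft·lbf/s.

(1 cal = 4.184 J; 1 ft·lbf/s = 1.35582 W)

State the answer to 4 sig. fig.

85.45 cal × 4.184 → 357.523 J
P = E / t = 357.523 J / 0.02552 s = 14009.5 W
14009.5 W ÷ (1.35582 W/ft·lbf/s) = 10332.9 ft·lbf/s

1.033×10⁴ ft·lbf/s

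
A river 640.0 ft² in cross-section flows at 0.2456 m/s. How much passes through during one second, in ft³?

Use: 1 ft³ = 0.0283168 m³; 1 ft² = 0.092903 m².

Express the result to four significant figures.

640.0 ft² × 0.092903 = 59.4579 m²
V = v × A × t = 0.2456 m/s × 59.4579 m² × 1 s = 14.6029 m³
14.6029 m³ ÷ (0.0283168 m³/ft³) = 515.697 ft³

515.7 ft³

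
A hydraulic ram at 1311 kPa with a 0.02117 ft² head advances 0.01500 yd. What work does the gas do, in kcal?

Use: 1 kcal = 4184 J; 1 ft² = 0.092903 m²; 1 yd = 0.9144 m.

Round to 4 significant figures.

0.008453 kcal

1311 kPa → 1.311×10⁶ Pa
0.02117 ft² → 0.00196676 m²
F = P × A = 1.311×10⁶ × 0.00196676 = 2578.42 N
0.01500 yd → 0.013716 m
W = F × d = 2578.42 × 0.013716 = 35.3656 J
In kcal: 35.3656 / 4184 = 0.00845258 kcal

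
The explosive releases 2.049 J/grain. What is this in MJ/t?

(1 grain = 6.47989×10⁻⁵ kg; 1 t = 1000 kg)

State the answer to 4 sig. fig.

2.049 J/grain ÷ 6.47989×10⁻⁵ kg/grain = 31620.9 J/kg
31620.9 J/kg ÷ 1000000 J/MJ × 1000 kg/t = 31.6209 MJ/t

31.62 MJ/t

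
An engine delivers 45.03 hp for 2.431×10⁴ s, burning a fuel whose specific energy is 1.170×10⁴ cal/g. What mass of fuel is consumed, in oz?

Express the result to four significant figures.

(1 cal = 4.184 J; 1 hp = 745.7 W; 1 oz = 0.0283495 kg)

588.2 oz

45.03 hp → 33578.9 W
E = P × t = 33578.9 × 24310 = 8.16303×10⁸ J
1.170×10⁴ cal/g → 4.89528×10⁷ J/kg
m = E / e_s = 8.16303×10⁸ / 4.89528×10⁷ = 16.6753 kg
In oz: 16.6753 / 0.0283495 = 588.204 oz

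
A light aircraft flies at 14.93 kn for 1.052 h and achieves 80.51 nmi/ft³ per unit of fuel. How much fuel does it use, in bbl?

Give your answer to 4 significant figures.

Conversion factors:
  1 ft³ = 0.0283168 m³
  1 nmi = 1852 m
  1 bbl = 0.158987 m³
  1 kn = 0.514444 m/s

14.93 kn → 7.68065 m/s
1.052 h → 3787.2 s
d = v × t = 7.68065 × 3787.2 = 29088.2 m
80.51 nmi/ft³ → 5.26559×10⁶ m/m³
V = d / (distance per unit fuel) = 29088.2 / 5.26559×10⁶ = 0.00552421 m³
In bbl: 0.00552421 / 0.158987 = 0.0347463 bbl

0.03475 bbl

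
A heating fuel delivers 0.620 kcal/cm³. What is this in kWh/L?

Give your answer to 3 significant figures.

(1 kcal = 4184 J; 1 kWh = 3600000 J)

0.721 kWh/L

0.620 kcal/cm³ × 4184 J/kcal ÷ 10⁻⁶ m³/cm³ = 2.59408×10⁹ J/m³
2.59408×10⁹ J/m³ ÷ 3600000 J/kWh × 0.001 m³/L = 0.720578 kWh/L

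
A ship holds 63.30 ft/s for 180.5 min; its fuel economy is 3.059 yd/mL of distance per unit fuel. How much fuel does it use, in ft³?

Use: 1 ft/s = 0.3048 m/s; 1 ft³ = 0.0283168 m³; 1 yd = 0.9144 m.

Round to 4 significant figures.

2.638 ft³

63.30 ft/s → 19.2938 m/s
180.5 min → 10830 s
d = v × t = 19.2938 × 10830 = 208952 m
3.059 yd/mL → 2.79715×10⁶ m/m³
V = d / (distance per unit fuel) = 208952 / 2.79715×10⁶ = 0.0747017 m³
In ft³: 0.0747017 / 0.0283168 = 2.63807 ft³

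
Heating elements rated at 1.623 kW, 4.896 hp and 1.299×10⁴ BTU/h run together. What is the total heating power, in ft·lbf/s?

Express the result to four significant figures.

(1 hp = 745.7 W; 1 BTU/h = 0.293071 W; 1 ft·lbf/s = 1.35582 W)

6698 ft·lbf/s

1.623 kW × 1000 → 1623 W
4.896 hp × 745.7 → 3650.95 W
1.299×10⁴ BTU/h × 0.293071 → 3806.99 W
Combined: 1623 + 3650.95 + 3806.99 = 9080.94 W
In ft·lbf/s: 9080.94 / 1.35582 = 6697.75 ft·lbf/s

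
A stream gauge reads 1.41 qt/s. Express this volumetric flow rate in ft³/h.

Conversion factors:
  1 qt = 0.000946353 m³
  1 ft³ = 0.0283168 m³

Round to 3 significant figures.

170 ft³/h

1.41 qt/s × 0.000946353 m³/qt = 0.00133436 m³/s
0.00133436 m³/s ÷ 0.0283168 m³/ft³ × 3600 s/h = 169.641 ft³/h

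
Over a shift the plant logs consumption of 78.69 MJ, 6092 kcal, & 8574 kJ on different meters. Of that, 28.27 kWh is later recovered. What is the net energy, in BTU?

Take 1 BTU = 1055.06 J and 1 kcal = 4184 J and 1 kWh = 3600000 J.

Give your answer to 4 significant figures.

1.041×10⁴ BTU

78.69 MJ × 1000000 → 7.869×10⁷ J
6092 kcal × 4184 → 2.54889×10⁷ J
8574 kJ × 1000 → 8.574×10⁶ J
28.27 kWh × 3600000 → 1.01772×10⁸ J
Sum: 7.869×10⁷ + 2.54889×10⁷ + 8.574×10⁶ − 1.01772×10⁸ = 1.09809×10⁷ J
In BTU: 1.09809×10⁷ / 1055.06 = 10407.8 BTU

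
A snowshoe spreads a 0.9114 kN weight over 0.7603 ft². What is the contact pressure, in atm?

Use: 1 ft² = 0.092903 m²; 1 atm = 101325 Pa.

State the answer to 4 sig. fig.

0.9114 kN × 1000 → 911.4 N
0.7603 ft² × 0.092903 → 0.0706342 m²
P = F / A = 911.4 N / 0.0706342 m² = 12903.1 Pa
12903.1 Pa ÷ (101325 Pa/atm) = 0.127344 atm

0.1273 atm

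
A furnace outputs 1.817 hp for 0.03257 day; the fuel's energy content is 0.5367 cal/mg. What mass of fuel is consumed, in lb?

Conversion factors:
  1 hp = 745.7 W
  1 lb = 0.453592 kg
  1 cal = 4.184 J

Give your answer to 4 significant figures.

1.817 hp → 1354.94 W
0.03257 day → 2814.05 s
E = P × t = 1354.94 × 2814.05 = 3.81287×10⁶ J
0.5367 cal/mg → 2.24555×10⁶ J/kg
m = E / e_s = 3.81287×10⁶ / 2.24555×10⁶ = 1.69797 kg
In lb: 1.69797 / 0.453592 = 3.74339 lb

3.743 lb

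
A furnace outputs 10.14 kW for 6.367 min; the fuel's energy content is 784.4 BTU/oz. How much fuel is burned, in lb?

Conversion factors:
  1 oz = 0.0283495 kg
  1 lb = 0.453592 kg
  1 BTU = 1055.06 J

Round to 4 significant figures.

0.2925 lb

10.14 kW → 10140 W
6.367 min → 382.02 s
E = P × t = 10140 × 382.02 = 3.87368×10⁶ J
784.4 BTU/oz → 2.91924×10⁷ J/kg
m = E / e_s = 3.87368×10⁶ / 2.91924×10⁷ = 0.132695 kg
In lb: 0.132695 / 0.453592 = 0.292543 lb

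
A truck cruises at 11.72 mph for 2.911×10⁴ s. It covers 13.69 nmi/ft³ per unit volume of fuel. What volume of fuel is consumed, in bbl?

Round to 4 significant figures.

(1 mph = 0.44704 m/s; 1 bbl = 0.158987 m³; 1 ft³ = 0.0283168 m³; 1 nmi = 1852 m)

11.72 mph → 5.23931 m/s
d = v × t = 5.23931 × 29110 = 152516 m
13.69 nmi/ft³ → 895365 m/m³
V = d / (distance per unit fuel) = 152516 / 895365 = 0.170339 m³
In bbl: 0.170339 / 0.158987 = 1.0714 bbl

1.071 bbl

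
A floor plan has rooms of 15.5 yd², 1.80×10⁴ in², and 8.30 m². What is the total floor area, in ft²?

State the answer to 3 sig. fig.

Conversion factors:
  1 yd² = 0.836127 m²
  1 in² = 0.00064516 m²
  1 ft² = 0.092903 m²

15.5 yd² × 0.836127 = 12.96 m²
1.80×10⁴ in² × 0.00064516 = 11.6129 m²
8.30 m² (already m²)
Combined: 12.96 + 11.6129 + 8.3 = 32.8729 m²
In ft²: 32.8729 / 0.092903 = 353.841 ft²

354 ft²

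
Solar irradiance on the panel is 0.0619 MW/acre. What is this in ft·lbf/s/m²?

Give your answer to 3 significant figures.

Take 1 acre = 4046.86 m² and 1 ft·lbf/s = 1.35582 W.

11.3 ft·lbf/s/m²

0.0619 MW/acre × 1000000 W/MW ÷ 4046.86 m²/acre = 15.2958 W/m²
15.2958 W/m² ÷ 1.35582 W/ft·lbf/s = 11.2816 ft·lbf/s/m²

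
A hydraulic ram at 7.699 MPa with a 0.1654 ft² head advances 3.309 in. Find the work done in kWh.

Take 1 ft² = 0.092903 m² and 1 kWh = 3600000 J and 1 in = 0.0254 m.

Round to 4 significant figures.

0.002762 kWh

7.699 MPa → 7.699×10⁶ Pa
0.1654 ft² → 0.0153662 m²
F = P × A = 7.699×10⁶ × 0.0153662 = 118304 N
3.309 in → 0.0840486 m
W = F × d = 118304 × 0.0840486 = 9943.29 J
In kWh: 9943.29 / 3600000 = 0.00276203 kWh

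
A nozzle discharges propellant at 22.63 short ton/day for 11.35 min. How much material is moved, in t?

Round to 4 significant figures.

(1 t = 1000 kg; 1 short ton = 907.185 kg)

22.63 short ton/day → 0.237611 kg/s
11.35 min → 681 s
m = ṁ × t = 0.237611 × 681 = 161.813 kg
In t: 161.813 / 1000 = 0.161813 t

0.1618 t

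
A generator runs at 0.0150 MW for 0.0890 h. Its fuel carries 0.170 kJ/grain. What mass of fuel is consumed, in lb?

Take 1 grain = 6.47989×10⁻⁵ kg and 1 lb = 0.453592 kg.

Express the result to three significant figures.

4.04 lb

0.0150 MW → 15000 W
0.0890 h → 320.4 s
E = P × t = 15000 × 320.4 = 4.806×10⁶ J
0.170 kJ/grain → 2.6235×10⁶ J/kg
m = E / e_s = 4.806×10⁶ / 2.6235×10⁶ = 1.8319 kg
In lb: 1.8319 / 0.453592 = 4.03865 lb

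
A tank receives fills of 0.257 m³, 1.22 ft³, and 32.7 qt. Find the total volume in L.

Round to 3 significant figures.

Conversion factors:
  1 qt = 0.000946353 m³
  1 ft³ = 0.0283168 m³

322 L

0.257 m³ (already m³)
1.22 ft³ × 0.0283168 = 0.0345465 m³
32.7 qt × 0.000946353 = 0.0309457 m³
Sum: 0.257 + 0.0345465 + 0.0309457 = 0.322492 m³
In L: 0.322492 / 0.001 = 322.492 L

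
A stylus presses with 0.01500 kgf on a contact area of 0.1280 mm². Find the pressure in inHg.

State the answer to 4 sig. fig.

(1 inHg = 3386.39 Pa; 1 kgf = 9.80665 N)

0.01500 kgf × 9.80665 = 0.1471 N
0.1280 mm² × 10⁻⁶ = 1.28×10⁻⁷ m²
P = F / A = 0.1471 N / 1.28×10⁻⁷ m² = 1.14922×10⁶ Pa
1.14922×10⁶ Pa ÷ (3386.39 Pa/inHg) = 339.364 inHg

339.4 inHg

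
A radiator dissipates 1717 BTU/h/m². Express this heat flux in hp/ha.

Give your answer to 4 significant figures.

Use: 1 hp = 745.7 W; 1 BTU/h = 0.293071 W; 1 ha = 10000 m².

6748 hp/ha

1717 BTU/h/m² × 0.293071 W/BTU/h = 503.203 W/m²
503.203 W/m² ÷ 745.7 W/hp × 10000 m²/ha = 6748.06 hp/ha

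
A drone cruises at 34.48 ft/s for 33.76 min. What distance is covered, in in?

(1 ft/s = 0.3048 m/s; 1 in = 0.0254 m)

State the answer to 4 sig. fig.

34.48 ft/s × 0.3048 → 10.5095 m/s
33.76 min × 60 → 2025.6 s
d = v × t = 10.5095 m/s × 2025.6 s = 21288 m
21288 m ÷ (0.0254 m/in) = 838110 in

8.381×10⁵ in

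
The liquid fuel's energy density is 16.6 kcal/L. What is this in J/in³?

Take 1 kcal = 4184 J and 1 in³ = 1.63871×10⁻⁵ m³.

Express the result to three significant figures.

1140 J/in³

16.6 kcal/L × 4184 J/kcal ÷ 0.001 m³/L = 6.94544×10⁷ J/m³
6.94544×10⁷ J/m³ × 1.63871×10⁻⁵ m³/in³ = 1138.16 J/in³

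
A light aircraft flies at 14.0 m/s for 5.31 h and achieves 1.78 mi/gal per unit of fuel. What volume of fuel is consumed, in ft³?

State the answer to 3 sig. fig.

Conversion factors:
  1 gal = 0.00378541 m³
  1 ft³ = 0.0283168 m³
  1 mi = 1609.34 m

5.31 h → 19116 s
d = v × t = 14 × 19116 = 267624 m
1.78 mi/gal → 756754 m/m³
V = d / (distance per unit fuel) = 267624 / 756754 = 0.353647 m³
In ft³: 0.353647 / 0.0283168 = 12.4889 ft³

12.5 ft³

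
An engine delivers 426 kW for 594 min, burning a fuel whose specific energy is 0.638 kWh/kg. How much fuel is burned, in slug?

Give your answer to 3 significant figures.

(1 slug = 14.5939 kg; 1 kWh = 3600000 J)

453 slug

426 kW → 426000 W
594 min → 35640 s
E = P × t = 426000 × 35640 = 1.51826×10¹⁰ J
0.638 kWh/kg → 2.2968×10⁶ J/kg
m = E / e_s = 1.51826×10¹⁰ / 2.2968×10⁶ = 6610.33 kg
In slug: 6610.33 / 14.5939 = 452.952 slug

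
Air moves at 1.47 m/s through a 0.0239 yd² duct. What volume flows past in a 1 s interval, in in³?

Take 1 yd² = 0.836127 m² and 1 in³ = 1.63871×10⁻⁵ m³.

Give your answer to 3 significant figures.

0.0239 yd² × 0.836127 = 0.0199834 m²
V = v × A × t = 1.47 m/s × 0.0199834 m² × 1 s = 0.0293756 m³
0.0293756 m³ ÷ (1.63871×10⁻⁵ m³/in³) = 1792.61 in³

1790 in³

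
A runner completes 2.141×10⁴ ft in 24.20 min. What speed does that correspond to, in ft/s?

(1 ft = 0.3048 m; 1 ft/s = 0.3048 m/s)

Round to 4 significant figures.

14.75 ft/s

2.141×10⁴ ft × 0.3048 → 6525.77 m
24.20 min × 60 → 1452 s
v = d / t = 6525.77 m / 1452 s = 4.49433 m/s
4.49433 m/s ÷ (0.3048 m/s/ft/s) = 14.7452 ft/s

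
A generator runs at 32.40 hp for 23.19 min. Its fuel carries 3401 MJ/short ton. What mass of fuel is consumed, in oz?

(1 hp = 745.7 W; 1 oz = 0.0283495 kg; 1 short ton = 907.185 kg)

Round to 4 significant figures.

316.3 oz

32.40 hp → 24160.7 W
23.19 min → 1391.4 s
E = P × t = 24160.7 × 1391.4 = 3.36172×10⁷ J
3401 MJ/short ton → 3.74896×10⁶ J/kg
m = E / e_s = 3.36172×10⁷ / 3.74896×10⁶ = 8.96707 kg
In oz: 8.96707 / 0.0283495 = 316.304 oz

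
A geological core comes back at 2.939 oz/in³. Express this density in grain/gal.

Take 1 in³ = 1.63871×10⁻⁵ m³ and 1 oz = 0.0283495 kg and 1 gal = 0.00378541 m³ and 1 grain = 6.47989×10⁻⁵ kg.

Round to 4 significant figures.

2.970×10⁵ grain/gal

2.939 oz/in³ × 0.0283495 kg/oz ÷ 1.63871×10⁻⁵ m³/in³ = 5084.44 kg/m³
5084.44 kg/m³ ÷ 6.47989×10⁻⁵ kg/grain × 0.00378541 m³/gal = 297022 grain/gal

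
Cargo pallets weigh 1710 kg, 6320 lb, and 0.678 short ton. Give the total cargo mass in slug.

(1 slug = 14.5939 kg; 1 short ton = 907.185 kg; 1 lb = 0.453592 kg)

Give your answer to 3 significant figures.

1710 kg (already kg)
6320 lb × 0.453592 = 2866.7 kg
0.678 short ton × 907.185 = 615.071 kg
Combined: 1710 + 2866.7 + 615.071 = 5191.77 kg
In slug: 5191.77 / 14.5939 = 355.749 slug

356 slug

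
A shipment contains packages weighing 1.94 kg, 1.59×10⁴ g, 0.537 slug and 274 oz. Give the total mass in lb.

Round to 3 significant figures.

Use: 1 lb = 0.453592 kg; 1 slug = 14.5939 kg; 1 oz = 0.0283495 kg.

1.94 kg (already kg)
1.59×10⁴ g × 0.001 = 15.9 kg
0.537 slug × 14.5939 = 7.83692 kg
274 oz × 0.0283495 = 7.76776 kg
Combined: 1.94 + 15.9 + 7.83692 + 7.76776 = 33.4447 kg
In lb: 33.4447 / 0.453592 = 73.733 lb

73.7 lb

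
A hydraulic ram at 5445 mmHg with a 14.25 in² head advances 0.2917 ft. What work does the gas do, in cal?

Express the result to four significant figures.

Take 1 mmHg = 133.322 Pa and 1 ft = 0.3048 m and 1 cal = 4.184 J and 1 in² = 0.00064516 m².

5445 mmHg → 725938 Pa
14.25 in² → 0.00919353 m²
F = P × A = 725938 × 0.00919353 = 6673.93 N
0.2917 ft → 0.0889102 m
W = F × d = 6673.93 × 0.0889102 = 593.38 J
In cal: 593.38 / 4.184 = 141.821 cal

141.8 cal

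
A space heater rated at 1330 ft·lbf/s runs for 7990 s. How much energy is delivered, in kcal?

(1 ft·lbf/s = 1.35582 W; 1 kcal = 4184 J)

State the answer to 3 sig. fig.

3440 kcal

1330 ft·lbf/s × 1.35582 = 1803.24 W
E = P × t = 1803.24 W × 7990 s = 1.44079×10⁷ J
1.44079×10⁷ J ÷ (4184 J/kcal) = 3443.57 kcal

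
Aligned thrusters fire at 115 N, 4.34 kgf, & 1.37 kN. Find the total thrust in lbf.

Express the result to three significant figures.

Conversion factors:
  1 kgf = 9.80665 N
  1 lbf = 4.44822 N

115 N (already N)
4.34 kgf × 9.80665 → 42.5609 N
1.37 kN × 1000 → 1370 N
Combined: 115 + 42.5609 + 1370 = 1527.56 N
In lbf: 1527.56 / 4.44822 = 343.409 lbf

343 lbf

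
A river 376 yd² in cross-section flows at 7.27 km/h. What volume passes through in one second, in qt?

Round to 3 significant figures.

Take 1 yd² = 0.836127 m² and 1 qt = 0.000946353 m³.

7.27 km/h × (1/3.6) → 2.01944 m/s
376 yd² × 0.836127 → 314.384 m²
V = v × A × t = 2.01944 m/s × 314.384 m² × 1 s = 634.88 m³
634.88 m³ ÷ (0.000946353 m³/qt) = 670870 qt

6.71×10⁵ qt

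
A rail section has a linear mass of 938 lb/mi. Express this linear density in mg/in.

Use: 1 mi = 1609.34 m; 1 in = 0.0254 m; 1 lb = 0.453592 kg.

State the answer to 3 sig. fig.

938 lb/mi × 0.453592 kg/lb ÷ 1609.34 m/mi = 0.264375 kg/m
0.264375 kg/m ÷ 10⁻⁶ kg/mg × 0.0254 m/in = 6715.13 mg/in

6720 mg/in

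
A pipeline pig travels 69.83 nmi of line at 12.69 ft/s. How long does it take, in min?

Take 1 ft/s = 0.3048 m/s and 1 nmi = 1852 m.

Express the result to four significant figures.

557.3 min

69.83 nmi × 1852 = 129325 m
12.69 ft/s × 0.3048 = 3.86791 m/s
t = d / v = 129325 m / 3.86791 m/s = 33435.4 s
33435.4 s ÷ (60 s/min) = 557.257 min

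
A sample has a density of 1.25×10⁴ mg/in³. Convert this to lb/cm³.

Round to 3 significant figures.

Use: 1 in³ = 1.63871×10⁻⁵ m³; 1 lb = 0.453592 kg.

1.25×10⁴ mg/in³ × 10⁻⁶ kg/mg ÷ 1.63871×10⁻⁵ m³/in³ = 762.795 kg/m³
762.795 kg/m³ ÷ 0.453592 kg/lb × 10⁻⁶ m³/cm³ = 0.00168168 lb/cm³

0.00168 lb/cm³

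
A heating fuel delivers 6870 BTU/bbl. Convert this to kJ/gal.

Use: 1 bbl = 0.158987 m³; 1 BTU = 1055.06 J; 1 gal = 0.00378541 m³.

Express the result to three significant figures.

6870 BTU/bbl × 1055.06 J/BTU ÷ 0.158987 m³/bbl = 4.55903×10⁷ J/m³
4.55903×10⁷ J/m³ ÷ 1000 J/kJ × 0.00378541 m³/gal = 172.578 kJ/gal

173 kJ/gal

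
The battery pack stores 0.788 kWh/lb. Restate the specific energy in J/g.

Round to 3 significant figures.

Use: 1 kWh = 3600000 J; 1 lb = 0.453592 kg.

0.788 kWh/lb × 3600000 J/kWh ÷ 0.453592 kg/lb = 6.25408×10⁶ J/kg
6.25408×10⁶ J/kg × 0.001 kg/g = 6254.08 J/g

6250 J/g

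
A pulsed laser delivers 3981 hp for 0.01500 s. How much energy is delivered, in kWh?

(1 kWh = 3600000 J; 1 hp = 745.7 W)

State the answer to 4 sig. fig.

3981 hp × 745.7 → 2.96863×10⁶ W
E = P × t = 2.96863×10⁶ W × 0.015 s = 44529.4 J
44529.4 J ÷ (3600000 J/kWh) = 0.0123693 kWh

0.01237 kWh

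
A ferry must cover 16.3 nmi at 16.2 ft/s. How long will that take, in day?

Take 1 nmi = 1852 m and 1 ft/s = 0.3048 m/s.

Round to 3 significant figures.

16.3 nmi × 1852 → 30187.6 m
16.2 ft/s × 0.3048 → 4.93776 m/s
t = d / v = 30187.6 m / 4.93776 m/s = 6113.62 s
6113.62 s ÷ (86400 s/day) = 0.0707595 day

0.0708 day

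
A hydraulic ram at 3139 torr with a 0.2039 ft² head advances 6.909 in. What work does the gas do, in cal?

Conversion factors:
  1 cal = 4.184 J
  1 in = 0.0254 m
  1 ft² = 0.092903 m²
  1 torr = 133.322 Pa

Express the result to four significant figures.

332.5 cal

3139 torr → 418498 Pa
0.2039 ft² → 0.0189429 m²
F = P × A = 418498 × 0.0189429 = 7927.57 N
6.909 in → 0.175489 m
W = F × d = 7927.57 × 0.175489 = 1391.2 J
In cal: 1391.2 / 4.184 = 332.505 cal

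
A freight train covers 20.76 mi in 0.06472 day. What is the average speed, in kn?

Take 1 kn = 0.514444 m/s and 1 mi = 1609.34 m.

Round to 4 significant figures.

11.61 kn

20.76 mi × 1609.34 → 33409.9 m
0.06472 day × 86400 → 5591.81 s
v = d / t = 33409.9 m / 5591.81 s = 5.97479 m/s
5.97479 m/s ÷ (0.514444 m/s/kn) = 11.6141 kn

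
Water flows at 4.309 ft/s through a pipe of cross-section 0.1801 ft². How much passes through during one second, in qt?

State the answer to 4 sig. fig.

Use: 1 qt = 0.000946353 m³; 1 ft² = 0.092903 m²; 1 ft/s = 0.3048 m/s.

4.309 ft/s × 0.3048 = 1.31338 m/s
0.1801 ft² × 0.092903 = 0.0167318 m²
V = v × A × t = 1.31338 m/s × 0.0167318 m² × 1 s = 0.0219752 m³
0.0219752 m³ ÷ (0.000946353 m³/qt) = 23.2209 qt

23.22 qt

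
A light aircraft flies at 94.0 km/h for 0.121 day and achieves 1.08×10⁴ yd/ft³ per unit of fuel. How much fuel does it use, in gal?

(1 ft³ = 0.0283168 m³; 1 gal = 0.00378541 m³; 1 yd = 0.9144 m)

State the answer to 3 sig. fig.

94.0 km/h → 26.1111 m/s
0.121 day → 10454.4 s
d = v × t = 26.1111 × 10454.4 = 272976 m
1.08×10⁴ yd/ft³ → 348751 m/m³
V = d / (distance per unit fuel) = 272976 / 348751 = 0.782725 m³
In gal: 0.782725 / 0.00378541 = 206.774 gal

207 gal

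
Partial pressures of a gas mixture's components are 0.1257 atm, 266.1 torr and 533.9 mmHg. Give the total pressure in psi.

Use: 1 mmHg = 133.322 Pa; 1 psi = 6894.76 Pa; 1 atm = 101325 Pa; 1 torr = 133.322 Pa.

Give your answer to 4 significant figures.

0.1257 atm × 101325 = 12736.6 Pa
266.1 torr × 133.322 = 35477 Pa
533.9 mmHg × 133.322 = 71180.6 Pa
Sum: 12736.6 + 35477 + 71180.6 = 119394 Pa
In psi: 119394 / 6894.76 = 17.3166 psi

17.32 psi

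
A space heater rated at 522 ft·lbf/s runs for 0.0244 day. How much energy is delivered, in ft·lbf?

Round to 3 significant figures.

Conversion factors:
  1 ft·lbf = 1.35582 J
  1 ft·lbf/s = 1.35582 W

1.10×10⁶ ft·lbf

522 ft·lbf/s × 1.35582 → 707.738 W
0.0244 day × 86400 → 2108.16 s
E = P × t = 707.738 W × 2108.16 s = 1.49202×10⁶ J
1.49202×10⁶ J ÷ (1.35582 J/ft·lbf) = 1.10046×10⁶ ft·lbf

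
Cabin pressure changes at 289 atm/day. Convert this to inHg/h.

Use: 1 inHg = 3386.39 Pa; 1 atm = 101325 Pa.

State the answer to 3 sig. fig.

289 atm/day × 101325 Pa/atm ÷ 86400 s/day = 338.923 Pa/s
338.923 Pa/s ÷ 3386.39 Pa/inHg × 3600 s/h = 360.302 inHg/h

360 inHg/h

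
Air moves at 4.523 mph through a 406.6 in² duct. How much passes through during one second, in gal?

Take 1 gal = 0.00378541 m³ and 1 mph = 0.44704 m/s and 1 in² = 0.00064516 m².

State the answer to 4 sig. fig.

140.1 gal

4.523 mph × 0.44704 → 2.02196 m/s
406.6 in² × 0.00064516 → 0.262322 m²
V = v × A × t = 2.02196 m/s × 0.262322 m² × 1 s = 0.530405 m³
0.530405 m³ ÷ (0.00378541 m³/gal) = 140.118 gal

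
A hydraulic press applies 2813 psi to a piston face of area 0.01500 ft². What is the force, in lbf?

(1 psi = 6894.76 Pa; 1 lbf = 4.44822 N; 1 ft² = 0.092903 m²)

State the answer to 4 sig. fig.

6076 lbf

2813 psi × 6894.76 → 1.9395×10⁷ Pa
0.01500 ft² × 0.092903 → 0.00139354 m²
F = P × A = 1.9395×10⁷ Pa × 0.00139354 m² = 27027.7 N
27027.7 N ÷ (4.44822 N/lbf) = 6076.07 lbf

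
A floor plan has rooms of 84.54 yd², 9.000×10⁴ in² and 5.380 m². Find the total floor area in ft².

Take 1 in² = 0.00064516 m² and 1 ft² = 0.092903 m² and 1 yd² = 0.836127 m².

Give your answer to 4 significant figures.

84.54 yd² × 0.836127 = 70.6862 m²
9.000×10⁴ in² × 0.00064516 = 58.0644 m²
5.380 m² (already m²)
Total: 70.6862 + 58.0644 + 5.38 = 134.131 m²
In ft²: 134.131 / 0.092903 = 1443.77 ft²

1444 ft²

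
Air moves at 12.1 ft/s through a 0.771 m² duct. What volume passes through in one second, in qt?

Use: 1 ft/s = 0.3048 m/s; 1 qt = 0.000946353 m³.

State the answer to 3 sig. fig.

3000 qt

12.1 ft/s × 0.3048 → 3.68808 m/s
V = v × A × t = 3.68808 m/s × 0.771 m² × 1 s = 2.84351 m³
2.84351 m³ ÷ (0.000946353 m³/qt) = 3004.7 qt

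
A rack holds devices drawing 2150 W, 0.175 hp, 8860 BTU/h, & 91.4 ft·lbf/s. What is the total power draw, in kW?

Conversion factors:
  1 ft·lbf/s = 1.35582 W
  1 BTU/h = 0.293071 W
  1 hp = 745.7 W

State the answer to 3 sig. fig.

2150 W (already W)
0.175 hp × 745.7 = 130.498 W
8860 BTU/h × 0.293071 = 2596.61 W
91.4 ft·lbf/s × 1.35582 = 123.922 W
Combined: 2150 + 130.498 + 2596.61 + 123.922 = 5001.03 W
In kW: 5001.03 / 1000 = 5.00103 kW

5.00 kW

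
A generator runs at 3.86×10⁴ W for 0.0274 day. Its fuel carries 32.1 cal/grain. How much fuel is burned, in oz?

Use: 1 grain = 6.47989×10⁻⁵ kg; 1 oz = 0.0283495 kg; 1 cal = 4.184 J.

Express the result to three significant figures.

0.0274 day → 2367.36 s
E = P × t = 38600 × 2367.36 = 9.13801×10⁷ J
32.1 cal/grain → 2.07266×10⁶ J/kg
m = E / e_s = 9.13801×10⁷ / 2.07266×10⁶ = 44.0883 kg
In oz: 44.0883 / 0.0283495 = 1555.17 oz

1560 oz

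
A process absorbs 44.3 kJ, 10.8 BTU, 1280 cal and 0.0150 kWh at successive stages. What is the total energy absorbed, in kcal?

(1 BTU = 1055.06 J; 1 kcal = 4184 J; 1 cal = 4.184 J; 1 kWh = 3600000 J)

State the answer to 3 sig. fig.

44.3 kJ × 1000 = 44300 J
10.8 BTU × 1055.06 = 11394.6 J
1280 cal × 4.184 = 5355.52 J
0.0150 kWh × 3600000 = 54000 J
Sum: 44300 + 11394.6 + 5355.52 + 54000 = 115050 J
In kcal: 115050 / 4184 = 27.4976 kcal

27.5 kcal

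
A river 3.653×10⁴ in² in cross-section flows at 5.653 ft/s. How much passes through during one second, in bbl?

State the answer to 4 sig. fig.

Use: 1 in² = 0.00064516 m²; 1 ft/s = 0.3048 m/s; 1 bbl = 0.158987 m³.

5.653 ft/s × 0.3048 → 1.72303 m/s
3.653×10⁴ in² × 0.00064516 → 23.5677 m²
V = v × A × t = 1.72303 m/s × 23.5677 m² × 1 s = 40.6079 m³
40.6079 m³ ÷ (0.158987 m³/bbl) = 255.416 bbl

255.4 bbl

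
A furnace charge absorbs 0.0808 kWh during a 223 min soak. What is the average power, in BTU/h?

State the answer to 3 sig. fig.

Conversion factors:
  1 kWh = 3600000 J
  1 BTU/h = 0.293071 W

74.2 BTU/h

0.0808 kWh × 3600000 → 290880 J
223 min × 60 → 13380 s
P = E / t = 290880 J / 13380 s = 21.7399 W
21.7399 W ÷ (0.293071 W/BTU/h) = 74.1796 BTU/h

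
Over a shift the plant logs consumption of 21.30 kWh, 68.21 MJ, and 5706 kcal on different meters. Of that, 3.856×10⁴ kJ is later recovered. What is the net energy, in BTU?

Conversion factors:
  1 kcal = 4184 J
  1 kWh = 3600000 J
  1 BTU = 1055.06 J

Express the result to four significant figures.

21.30 kWh × 3600000 = 7.668×10⁷ J
68.21 MJ × 1000000 = 6.821×10⁷ J
5706 kcal × 4184 = 2.38739×10⁷ J
3.856×10⁴ kJ × 1000 = 3.856×10⁷ J
Sum: 7.668×10⁷ + 6.821×10⁷ + 2.38739×10⁷ − 3.856×10⁷ = 1.30204×10⁸ J
In BTU: 1.30204×10⁸ / 1055.06 = 123409 BTU

1.234×10⁵ BTU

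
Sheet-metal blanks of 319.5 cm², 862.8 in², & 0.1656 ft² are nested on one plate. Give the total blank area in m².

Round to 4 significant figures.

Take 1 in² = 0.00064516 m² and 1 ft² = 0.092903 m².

0.6040 m²

319.5 cm² × 0.0001 = 0.03195 m²
862.8 in² × 0.00064516 = 0.556644 m²
0.1656 ft² × 0.092903 = 0.0153847 m²
Sum: 0.03195 + 0.556644 + 0.0153847 = 0.603979 m²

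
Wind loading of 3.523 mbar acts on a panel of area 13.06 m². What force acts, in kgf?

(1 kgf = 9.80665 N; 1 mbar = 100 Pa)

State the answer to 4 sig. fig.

3.523 mbar × 100 → 352.3 Pa
F = P × A = 352.3 Pa × 13.06 m² = 4601.04 N
4601.04 N ÷ (9.80665 N/kgf) = 469.176 kgf

469.2 kgf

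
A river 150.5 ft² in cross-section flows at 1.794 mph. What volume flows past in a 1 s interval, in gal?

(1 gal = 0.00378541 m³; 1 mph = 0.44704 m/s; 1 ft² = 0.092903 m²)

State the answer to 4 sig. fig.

1.794 mph × 0.44704 → 0.80199 m/s
150.5 ft² × 0.092903 → 13.9819 m²
V = v × A × t = 0.80199 m/s × 13.9819 m² × 1 s = 11.2133 m³
11.2133 m³ ÷ (0.00378541 m³/gal) = 2962.24 gal

2962 gal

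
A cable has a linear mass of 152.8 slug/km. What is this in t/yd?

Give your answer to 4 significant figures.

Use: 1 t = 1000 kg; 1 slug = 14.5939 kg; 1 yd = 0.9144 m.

152.8 slug/km × 14.5939 kg/slug ÷ 1000 m/km = 2.22995 kg/m
2.22995 kg/m ÷ 1000 kg/t × 0.9144 m/yd = 0.00203907 t/yd

0.002039 t/yd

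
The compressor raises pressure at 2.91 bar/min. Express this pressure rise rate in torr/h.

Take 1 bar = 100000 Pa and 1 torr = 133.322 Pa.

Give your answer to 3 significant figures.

2.91 bar/min × 100000 Pa/bar ÷ 60 s/min = 4850 Pa/s
4850 Pa/s ÷ 133.322 Pa/torr × 3600 s/h = 130961 torr/h

1.31×10⁵ torr/h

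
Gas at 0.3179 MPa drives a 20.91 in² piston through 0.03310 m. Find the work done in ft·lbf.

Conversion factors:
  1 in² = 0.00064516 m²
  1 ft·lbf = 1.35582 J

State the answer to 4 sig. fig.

0.3179 MPa → 317900 Pa
20.91 in² → 0.0134903 m²
F = P × A = 317900 × 0.0134903 = 4288.57 N
W = F × d = 4288.57 × 0.0331 = 141.952 J
In ft·lbf: 141.952 / 1.35582 = 104.698 ft·lbf

104.7 ft·lbf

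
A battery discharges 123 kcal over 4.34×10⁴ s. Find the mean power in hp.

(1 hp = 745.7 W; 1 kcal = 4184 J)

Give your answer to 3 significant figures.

123 kcal × 4184 = 514632 J
P = E / t = 514632 J / 43400 s = 11.8579 W
11.8579 W ÷ (745.7 W/hp) = 0.0159017 hp

0.0159 hp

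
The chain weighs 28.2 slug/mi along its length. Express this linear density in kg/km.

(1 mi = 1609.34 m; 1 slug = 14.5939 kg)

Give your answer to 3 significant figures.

28.2 slug/mi × 14.5939 kg/slug ÷ 1609.34 m/mi = 0.255725 kg/m
0.255725 kg/m × 1000 m/km = 255.725 kg/km

256 kg/km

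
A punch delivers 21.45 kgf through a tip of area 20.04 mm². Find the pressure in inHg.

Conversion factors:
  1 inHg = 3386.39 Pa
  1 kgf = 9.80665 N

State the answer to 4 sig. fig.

21.45 kgf × 9.80665 = 210.353 N
20.04 mm² × 10⁻⁶ = 2.004×10⁻⁵ m²
P = F / A = 210.353 N / 2.004×10⁻⁵ m² = 1.04967×10⁷ Pa
1.04967×10⁷ Pa ÷ (3386.39 Pa/inHg) = 3099.67 inHg

3100 inHg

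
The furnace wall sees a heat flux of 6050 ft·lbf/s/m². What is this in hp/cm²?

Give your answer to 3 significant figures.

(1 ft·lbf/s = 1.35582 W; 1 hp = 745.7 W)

0.00110 hp/cm²

6050 ft·lbf/s/m² × 1.35582 W/ft·lbf/s = 8202.71 W/m²
8202.71 W/m² ÷ 745.7 W/hp × 0.0001 m²/cm² = 0.0011 hp/cm²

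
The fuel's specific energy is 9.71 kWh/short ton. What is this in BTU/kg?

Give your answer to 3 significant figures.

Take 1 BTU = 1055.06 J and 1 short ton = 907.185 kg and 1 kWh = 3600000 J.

36.5 BTU/kg

9.71 kWh/short ton × 3600000 J/kWh ÷ 907.185 kg/short ton = 38532.4 J/kg
38532.4 J/kg ÷ 1055.06 J/BTU = 36.5215 BTU/kg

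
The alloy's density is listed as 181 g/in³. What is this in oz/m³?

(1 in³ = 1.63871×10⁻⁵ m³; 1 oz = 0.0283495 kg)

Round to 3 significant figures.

3.90×10⁵ oz/m³

181 g/in³ × 0.001 kg/g ÷ 1.63871×10⁻⁵ m³/in³ = 11045.3 kg/m³
11045.3 kg/m³ ÷ 0.0283495 kg/oz = 389612 oz/m³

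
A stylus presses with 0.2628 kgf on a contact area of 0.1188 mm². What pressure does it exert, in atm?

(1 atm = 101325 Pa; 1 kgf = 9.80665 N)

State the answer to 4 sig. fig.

0.2628 kgf × 9.80665 = 2.57719 N
0.1188 mm² × 10⁻⁶ = 1.188×10⁻⁷ m²
P = F / A = 2.57719 N / 1.188×10⁻⁷ m² = 2.16935×10⁷ Pa
2.16935×10⁷ Pa ÷ (101325 Pa/atm) = 214.098 atm

214.1 atm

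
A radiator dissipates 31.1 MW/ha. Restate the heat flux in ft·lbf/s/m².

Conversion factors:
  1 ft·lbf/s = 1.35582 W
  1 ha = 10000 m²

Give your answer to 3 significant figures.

31.1 MW/ha × 1000000 W/MW ÷ 10000 m²/ha = 3110 W/m²
3110 W/m² ÷ 1.35582 W/ft·lbf/s = 2293.81 ft·lbf/s/m²

2290 ft·lbf/s/m²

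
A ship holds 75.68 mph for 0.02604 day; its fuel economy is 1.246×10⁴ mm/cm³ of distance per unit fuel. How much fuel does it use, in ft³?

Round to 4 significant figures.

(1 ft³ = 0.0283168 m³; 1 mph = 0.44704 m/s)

75.68 mph → 33.832 m/s
0.02604 day → 2249.86 s
d = v × t = 33.832 × 2249.86 = 76117.3 m
1.246×10⁴ mm/cm³ → 1.246×10⁷ m/m³
V = d / (distance per unit fuel) = 76117.3 / 1.246×10⁷ = 0.00610893 m³
In ft³: 0.00610893 / 0.0283168 = 0.215735 ft³

0.2157 ft³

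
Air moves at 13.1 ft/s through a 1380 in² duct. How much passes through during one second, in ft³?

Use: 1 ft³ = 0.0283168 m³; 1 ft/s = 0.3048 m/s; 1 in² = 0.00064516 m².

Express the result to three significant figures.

13.1 ft/s × 0.3048 = 3.99288 m/s
1380 in² × 0.00064516 = 0.890321 m²
V = v × A × t = 3.99288 m/s × 0.890321 m² × 1 s = 3.55494 m³
3.55494 m³ ÷ (0.0283168 m³/ft³) = 125.542 ft³

126 ft³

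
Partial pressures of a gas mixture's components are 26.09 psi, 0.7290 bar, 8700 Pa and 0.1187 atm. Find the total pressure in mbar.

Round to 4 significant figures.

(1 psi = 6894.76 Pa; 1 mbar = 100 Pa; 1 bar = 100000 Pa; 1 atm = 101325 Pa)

2735 mbar

26.09 psi × 6894.76 = 179884 Pa
0.7290 bar × 100000 = 72900 Pa
8700 Pa (already Pa)
0.1187 atm × 101325 = 12027.3 Pa
Total: 179884 + 72900 + 8700 + 12027.3 = 273511 Pa
In mbar: 273511 / 100 = 2735.11 mbar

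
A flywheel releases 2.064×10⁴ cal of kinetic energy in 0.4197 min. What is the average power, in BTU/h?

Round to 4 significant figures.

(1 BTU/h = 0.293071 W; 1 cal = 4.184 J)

2.064×10⁴ cal × 4.184 = 86357.8 J
0.4197 min × 60 = 25.182 s
P = E / t = 86357.8 J / 25.182 s = 3429.35 W
3429.35 W ÷ (0.293071 W/BTU/h) = 11701.4 BTU/h

1.170×10⁴ BTU/h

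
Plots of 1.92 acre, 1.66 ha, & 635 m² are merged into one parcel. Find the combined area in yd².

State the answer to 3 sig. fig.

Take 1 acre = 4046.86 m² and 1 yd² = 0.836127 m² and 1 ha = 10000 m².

2.99×10⁴ yd²

1.92 acre × 4046.86 → 7769.97 m²
1.66 ha × 10000 → 16600 m²
635 m² (already m²)
Sum: 7769.97 + 16600 + 635 = 25005 m²
In yd²: 25005 / 0.836127 = 29905.7 yd²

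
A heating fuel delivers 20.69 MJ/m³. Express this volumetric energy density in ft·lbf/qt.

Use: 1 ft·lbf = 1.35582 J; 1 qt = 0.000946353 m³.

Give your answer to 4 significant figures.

20.69 MJ/m³ × 1000000 J/MJ = 2.069×10⁷ J/m³
2.069×10⁷ J/m³ ÷ 1.35582 J/ft·lbf × 0.000946353 m³/qt = 14441.5 ft·lbf/qt

1.444×10⁴ ft·lbf/qt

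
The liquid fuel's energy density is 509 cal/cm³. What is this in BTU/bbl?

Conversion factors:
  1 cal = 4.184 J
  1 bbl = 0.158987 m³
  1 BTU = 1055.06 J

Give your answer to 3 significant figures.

509 cal/cm³ × 4.184 J/cal ÷ 10⁻⁶ m³/cm³ = 2.12966×10⁹ J/m³
2.12966×10⁹ J/m³ ÷ 1055.06 J/BTU × 0.158987 m³/bbl = 320918 BTU/bbl

3.21×10⁵ BTU/bbl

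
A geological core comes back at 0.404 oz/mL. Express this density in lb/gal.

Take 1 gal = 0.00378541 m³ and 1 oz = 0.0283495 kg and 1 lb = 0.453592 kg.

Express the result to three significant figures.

0.404 oz/mL × 0.0283495 kg/oz ÷ 10⁻⁶ m³/mL = 11453.2 kg/m³
11453.2 kg/m³ ÷ 0.453592 kg/lb × 0.00378541 m³/gal = 95.5816 lb/gal

95.6 lb/gal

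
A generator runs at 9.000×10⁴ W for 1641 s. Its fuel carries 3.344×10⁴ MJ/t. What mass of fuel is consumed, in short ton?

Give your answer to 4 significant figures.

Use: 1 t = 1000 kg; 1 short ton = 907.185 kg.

E = P × t = 90000 × 1641 = 1.4769×10⁸ J
3.344×10⁴ MJ/t → 3.344×10⁷ J/kg
m = E / e_s = 1.4769×10⁸ / 3.344×10⁷ = 4.41657 kg
In short ton: 4.41657 / 907.185 = 0.00486843 short ton

0.004868 short ton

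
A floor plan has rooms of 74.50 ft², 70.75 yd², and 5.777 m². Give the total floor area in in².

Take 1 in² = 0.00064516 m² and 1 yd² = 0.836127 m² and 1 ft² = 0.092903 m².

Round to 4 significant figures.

1.114×10⁵ in²

74.50 ft² × 0.092903 → 6.92127 m²
70.75 yd² × 0.836127 → 59.156 m²
5.777 m² (already m²)
Total: 6.92127 + 59.156 + 5.777 = 71.8543 m²
In in²: 71.8543 / 0.00064516 = 111374 in²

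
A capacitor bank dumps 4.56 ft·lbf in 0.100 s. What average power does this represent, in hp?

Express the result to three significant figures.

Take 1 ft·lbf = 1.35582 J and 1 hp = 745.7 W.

4.56 ft·lbf × 1.35582 = 6.18254 J
P = E / t = 6.18254 J / 0.1 s = 61.8254 W
61.8254 W ÷ (745.7 W/hp) = 0.0829092 hp

0.0829 hp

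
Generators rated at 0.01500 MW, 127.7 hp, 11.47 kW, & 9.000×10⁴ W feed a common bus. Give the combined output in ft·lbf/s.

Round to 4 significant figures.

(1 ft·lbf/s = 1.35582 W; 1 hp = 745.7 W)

1.561×10⁵ ft·lbf/s

0.01500 MW × 1000000 → 15000 W
127.7 hp × 745.7 → 95225.9 W
11.47 kW × 1000 → 11470 W
9.000×10⁴ W (already W)
Sum: 15000 + 95225.9 + 11470 + 90000 = 211696 W
In ft·lbf/s: 211696 / 1.35582 = 156139 ft·lbf/s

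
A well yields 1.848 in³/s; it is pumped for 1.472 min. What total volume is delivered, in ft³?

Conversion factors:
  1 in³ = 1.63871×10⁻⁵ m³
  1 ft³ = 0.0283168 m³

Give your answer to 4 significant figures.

0.09445 ft³

1.848 in³/s → 3.02834×10⁻⁵ m³/s
1.472 min → 88.32 s
V = Q × t = 3.02834×10⁻⁵ × 88.32 = 0.00267463 m³
In ft³: 0.00267463 / 0.0283168 = 0.0944538 ft³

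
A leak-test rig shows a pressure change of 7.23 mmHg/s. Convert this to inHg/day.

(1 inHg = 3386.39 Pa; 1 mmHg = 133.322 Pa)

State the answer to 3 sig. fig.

7.23 mmHg/s × 133.322 Pa/mmHg = 963.918 Pa/s
963.918 Pa/s ÷ 3386.39 Pa/inHg × 86400 s/day = 24593.3 inHg/day

2.46×10⁴ inHg/day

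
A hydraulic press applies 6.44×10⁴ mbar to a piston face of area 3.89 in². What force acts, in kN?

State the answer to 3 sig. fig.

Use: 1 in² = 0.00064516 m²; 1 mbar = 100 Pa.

6.44×10⁴ mbar × 100 → 6.44×10⁶ Pa
3.89 in² × 0.00064516 → 0.00250967 m²
F = P × A = 6.44×10⁶ Pa × 0.00250967 m² = 16162.3 N
16162.3 N ÷ (1000 N/kN) = 16.1623 kN

16.2 kN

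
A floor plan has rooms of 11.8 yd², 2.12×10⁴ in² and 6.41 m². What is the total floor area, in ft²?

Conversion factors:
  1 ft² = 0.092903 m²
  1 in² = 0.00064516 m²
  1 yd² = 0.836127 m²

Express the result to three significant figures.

11.8 yd² × 0.836127 = 9.8663 m²
2.12×10⁴ in² × 0.00064516 = 13.6774 m²
6.41 m² (already m²)
Combined: 9.8663 + 13.6774 + 6.41 = 29.9537 m²
In ft²: 29.9537 / 0.092903 = 322.419 ft²

322 ft²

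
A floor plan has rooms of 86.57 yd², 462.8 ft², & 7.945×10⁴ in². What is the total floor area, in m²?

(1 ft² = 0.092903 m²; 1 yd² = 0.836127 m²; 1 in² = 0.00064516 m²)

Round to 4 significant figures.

86.57 yd² × 0.836127 = 72.3835 m²
462.8 ft² × 0.092903 = 42.9955 m²
7.945×10⁴ in² × 0.00064516 = 51.258 m²
Combined: 72.3835 + 42.9955 + 51.258 = 166.637 m²

166.6 m²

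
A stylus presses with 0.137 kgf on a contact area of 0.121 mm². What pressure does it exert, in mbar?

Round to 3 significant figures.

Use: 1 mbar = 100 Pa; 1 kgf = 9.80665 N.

0.137 kgf × 9.80665 = 1.34351 N
0.121 mm² × 10⁻⁶ = 1.21×10⁻⁷ m²
P = F / A = 1.34351 N / 1.21×10⁻⁷ m² = 1.11034×10⁷ Pa
1.11034×10⁷ Pa ÷ (100 Pa/mbar) = 111034 mbar

1.11×10⁵ mbar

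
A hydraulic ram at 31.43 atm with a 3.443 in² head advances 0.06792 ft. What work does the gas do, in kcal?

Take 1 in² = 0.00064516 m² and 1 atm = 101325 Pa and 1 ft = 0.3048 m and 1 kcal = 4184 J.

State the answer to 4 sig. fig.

31.43 atm → 3.18464×10⁶ Pa
3.443 in² → 0.00222129 m²
F = P × A = 3.18464×10⁶ × 0.00222129 = 7074.01 N
0.06792 ft → 0.020702 m
W = F × d = 7074.01 × 0.020702 = 146.446 J
In kcal: 146.446 / 4184 = 0.0350014 kcal

0.03500 kcal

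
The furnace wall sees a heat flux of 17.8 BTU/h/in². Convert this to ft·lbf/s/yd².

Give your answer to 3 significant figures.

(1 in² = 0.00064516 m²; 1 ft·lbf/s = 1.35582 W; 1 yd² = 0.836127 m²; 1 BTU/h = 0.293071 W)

4990 ft·lbf/s/yd²

17.8 BTU/h/in² × 0.293071 W/BTU/h ÷ 0.00064516 m²/in² = 8085.85 W/m²
8085.85 W/m² ÷ 1.35582 W/ft·lbf/s × 0.836127 m²/yd² = 4986.5 ft·lbf/s/yd²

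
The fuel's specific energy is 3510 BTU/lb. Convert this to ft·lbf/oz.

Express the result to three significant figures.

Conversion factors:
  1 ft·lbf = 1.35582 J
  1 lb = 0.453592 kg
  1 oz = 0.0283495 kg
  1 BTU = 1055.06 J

3510 BTU/lb × 1055.06 J/BTU ÷ 0.453592 kg/lb = 8.1643×10⁶ J/kg
8.1643×10⁶ J/kg ÷ 1.35582 J/ft·lbf × 0.0283495 kg/oz = 170711 ft·lbf/oz

1.71×10⁵ ft·lbf/oz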